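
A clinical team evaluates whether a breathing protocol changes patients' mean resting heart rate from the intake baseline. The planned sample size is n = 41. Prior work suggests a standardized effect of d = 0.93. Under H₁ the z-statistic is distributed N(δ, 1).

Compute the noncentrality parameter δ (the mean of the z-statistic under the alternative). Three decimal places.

δ ≈ 5.955

δ = d·√n = 0.93 × √41 = 5.9549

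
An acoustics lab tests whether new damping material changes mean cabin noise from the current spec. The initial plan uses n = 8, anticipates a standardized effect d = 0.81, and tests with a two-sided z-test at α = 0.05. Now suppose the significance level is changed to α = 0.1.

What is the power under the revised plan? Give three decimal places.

δ = d·√n = 0.81 × √8 = 2.2910 (unchanged). New critical value: z_{0.05} = 1.645.
Revised power = Φ(δ − 1.645) + Φ(−δ − 1.645) = Φ(0.646) + Φ(-3.936) = 0.7409 + 0.0000 = 0.7410.

Power ≈ 0.741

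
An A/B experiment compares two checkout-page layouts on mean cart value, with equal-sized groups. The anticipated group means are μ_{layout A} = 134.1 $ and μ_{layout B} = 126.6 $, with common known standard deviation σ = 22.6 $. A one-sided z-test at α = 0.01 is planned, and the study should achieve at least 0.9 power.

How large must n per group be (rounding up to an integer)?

n = 237 per group

Standardized effect: d = |μ_{layout A} − μ_{layout B}| / σ = |134.1 − 126.6| / 22.6 = 0.3319
Set Φ(δ − 2.326) = 0.9; then δ − 2.326 = Φ⁻¹(0.9) = 1.282, giving δ = 3.608.
δ = d·√(n/2) ⇒ n = 2(δ/d)² = 2 × (3.608 / 0.3319)² = 236.39.
Round up to the next whole unit.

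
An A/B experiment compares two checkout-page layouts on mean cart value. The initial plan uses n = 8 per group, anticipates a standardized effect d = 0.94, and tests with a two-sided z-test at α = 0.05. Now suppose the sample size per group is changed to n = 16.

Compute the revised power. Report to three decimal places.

With n = 16 per group: δ = d·√(n/2) = 0.94 × √(16/2) = 2.6587. Critical value z_{0.025} = 1.960.
Revised power = Φ(δ − 1.960) + Φ(−δ − 1.960) = Φ(0.699) + Φ(-4.619) = 0.7576 + 0.0000 = 0.7577.

Power ≈ 0.758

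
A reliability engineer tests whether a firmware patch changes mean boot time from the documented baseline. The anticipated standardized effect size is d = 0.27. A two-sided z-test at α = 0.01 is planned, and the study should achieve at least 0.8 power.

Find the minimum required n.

n = 161

For power 0.8 need Φ(δ − z_{0.005}) = 0.8, so δ = z_{0.005} + z_{0.20} = 2.576 + 0.842 = 3.417.
(The Φ(−δ − z_{α/2}) term is vanishingly small for δ > 0 and is dropped in the standard sample-size formula.)
δ = d·√n ⇒ n = (δ/d)² = (3.417 / 0.27)² = 160.21.
Rounding up, n = 161.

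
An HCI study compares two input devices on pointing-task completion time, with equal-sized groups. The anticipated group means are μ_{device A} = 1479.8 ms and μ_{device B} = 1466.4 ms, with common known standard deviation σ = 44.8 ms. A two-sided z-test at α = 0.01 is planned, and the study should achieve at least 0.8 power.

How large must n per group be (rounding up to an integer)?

Standardized effect: d = |μ_{device A} − μ_{device B}| / σ = |1479.8 − 1466.4| / 44.8 = 0.2991
Set Φ(δ − 2.576) = 0.8; then δ − 2.576 = Φ⁻¹(0.8) = 0.842, giving δ = 3.417.
(Ignoring the negligible lower-tail rejection probability gives the usual closed-form inversion.)
δ = d·√(n/2) ⇒ n = 2(δ/d)² = 2 × (3.417 / 0.2991)² = 261.08.
Round up to the next whole unit.

n = 262 per group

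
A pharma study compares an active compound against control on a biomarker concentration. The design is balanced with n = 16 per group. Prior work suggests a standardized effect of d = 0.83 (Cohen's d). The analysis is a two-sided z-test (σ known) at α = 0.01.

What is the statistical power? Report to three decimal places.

Noncentrality parameter: δ = d·√(n/2) = 0.83 × √(16/2) = 2.3476
Two-sided α = 0.01 → critical value z_{0.005} = 2.576.
Power = Φ(δ − 2.576) + Φ(−δ − 2.576) = Φ(-0.228) + Φ(-4.923) = 0.4097 + 0.0000 = 0.4097.

Power ≈ 0.410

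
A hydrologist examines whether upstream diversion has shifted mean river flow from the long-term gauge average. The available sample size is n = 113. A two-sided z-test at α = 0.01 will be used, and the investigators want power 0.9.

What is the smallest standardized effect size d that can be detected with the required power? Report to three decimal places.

Need Φ(δ − 2.576) = 0.9, so δ = 2.576 + 1.282 = 3.857.
(The second rejection-region term Φ(−δ − z_{α/2}) is negligible and dropped.)
δ = d·√n ⇒ d = δ/√n = 3.857/√113 = 0.3629.

d ≈ 0.363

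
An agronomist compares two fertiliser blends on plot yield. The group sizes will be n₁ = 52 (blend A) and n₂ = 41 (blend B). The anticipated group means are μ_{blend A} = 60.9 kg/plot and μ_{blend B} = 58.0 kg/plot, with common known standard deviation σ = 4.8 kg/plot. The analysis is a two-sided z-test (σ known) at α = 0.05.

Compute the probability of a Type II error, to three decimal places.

β ≈ 0.175

Standardized effect: d = |μ_{blend A} − μ_{blend B}| / σ = |60.9 − 58.0| / 4.8 = 0.6042
Noncentrality parameter: δ = d / √(1/n₁ + 1/n₂) = 0.6042 / √(1/52 + 1/41) = 2.8927
Critical value for a two-sided test at α = 0.05: z_{α/2} = 1.960.
Power = Φ(δ − 1.960) + Φ(−δ − 1.960) = Φ(0.933) + Φ(-4.853) = 0.8245 + 0.0000 = 0.8245.
Type II error: β = 1 − power = 1 − 0.8245 = 0.1755.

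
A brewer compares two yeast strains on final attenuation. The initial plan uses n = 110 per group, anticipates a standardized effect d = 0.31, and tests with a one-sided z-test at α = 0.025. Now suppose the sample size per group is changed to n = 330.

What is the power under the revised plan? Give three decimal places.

With n = 330 per group: δ = d·√(n/2) = 0.31 × √(330/2) = 3.9820. Critical value z_{0.025} = 1.960.
Revised power = P(Z > 1.960 − δ) = Φ(2.022) = 0.9784.

Power ≈ 0.978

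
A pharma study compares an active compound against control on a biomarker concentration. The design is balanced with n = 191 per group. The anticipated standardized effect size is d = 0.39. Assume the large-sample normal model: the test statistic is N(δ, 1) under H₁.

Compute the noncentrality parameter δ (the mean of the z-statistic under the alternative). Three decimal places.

δ ≈ 3.811

The noncentrality parameter scales effect size by the design's sample-size factor: δ = d·√(n/2) = 0.39 × √(191/2) = 3.8112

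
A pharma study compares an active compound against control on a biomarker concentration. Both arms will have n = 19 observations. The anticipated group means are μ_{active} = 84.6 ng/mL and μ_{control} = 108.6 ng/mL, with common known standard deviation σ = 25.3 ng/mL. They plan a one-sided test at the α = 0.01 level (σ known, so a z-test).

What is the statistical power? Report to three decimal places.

Power ≈ 0.725

Standardized effect: d = |μ_{active} − μ_{control}| / σ = |84.6 − 108.6| / 25.3 = 0.9486
Noncentrality parameter: δ = d·√(n/2) = 0.9486 × √(19/2) = 2.9238
Critical value for a one-sided test at α = 0.01: z_α = 2.326.
Power = P(Z > 2.326 − δ) = Φ(0.597) = 0.7249.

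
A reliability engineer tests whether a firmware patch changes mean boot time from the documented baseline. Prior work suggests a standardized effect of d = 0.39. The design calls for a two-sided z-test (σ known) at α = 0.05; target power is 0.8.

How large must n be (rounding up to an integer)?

Set Φ(δ − 1.960) = 0.8; then δ − 1.960 = Φ⁻¹(0.8) = 0.842, giving δ = 2.802.
(The Φ(−δ − z_{α/2}) term is vanishingly small for δ > 0 and is dropped in the standard sample-size formula.)
δ = d·√n ⇒ n = (δ/d)² = (2.802 / 0.39)² = 51.60.
Rounding up, n = 52.

n = 52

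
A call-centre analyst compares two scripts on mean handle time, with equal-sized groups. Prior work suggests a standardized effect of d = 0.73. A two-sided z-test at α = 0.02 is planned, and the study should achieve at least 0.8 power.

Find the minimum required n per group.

For power 0.8 need Φ(δ − z_{0.01}) = 0.8, so δ = z_{0.01} + z_{0.20} = 2.326 + 0.842 = 3.168.
(Ignoring the negligible lower-tail rejection probability gives the usual closed-form inversion.)
δ = d·√(n/2) ⇒ n = 2(δ/d)² = 2 × (3.168 / 0.73)² = 37.67.
Round up to the next whole unit.

n = 38 per group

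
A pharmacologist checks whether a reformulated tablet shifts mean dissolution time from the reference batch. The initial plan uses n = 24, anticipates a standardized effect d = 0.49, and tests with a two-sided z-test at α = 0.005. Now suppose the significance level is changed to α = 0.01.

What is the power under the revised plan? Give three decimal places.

δ = d·√n = 0.49 × √24 = 2.4005 (unchanged). New critical value: z_{0.005} = 2.576.
Revised power = Φ(δ − 2.576) + Φ(−δ − 2.576) = Φ(-0.175) + Φ(-4.976) = 0.4304 + 0.0000 = 0.4304.

Power ≈ 0.430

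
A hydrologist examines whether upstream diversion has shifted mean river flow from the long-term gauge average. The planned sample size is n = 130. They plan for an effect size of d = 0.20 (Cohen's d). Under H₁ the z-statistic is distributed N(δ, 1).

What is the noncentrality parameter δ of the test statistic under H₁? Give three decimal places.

δ = d·√n = 0.20 × √130 = 2.2804

δ ≈ 2.280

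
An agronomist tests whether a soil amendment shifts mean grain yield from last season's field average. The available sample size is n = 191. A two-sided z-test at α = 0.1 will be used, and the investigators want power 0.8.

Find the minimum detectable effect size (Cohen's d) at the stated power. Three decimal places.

Need Φ(δ − 1.645) = 0.8, so δ = 1.645 + 0.842 = 2.486.
(Lower-tail contribution to power is negligible for δ > 0.)
δ = d·√n ⇒ d = δ/√n = 2.486/√191 = 0.1799.

d ≈ 0.180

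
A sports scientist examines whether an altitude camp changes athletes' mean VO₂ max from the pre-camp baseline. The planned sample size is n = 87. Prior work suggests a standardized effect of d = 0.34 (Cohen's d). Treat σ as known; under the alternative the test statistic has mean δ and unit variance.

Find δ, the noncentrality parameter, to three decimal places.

δ = d·√n = 0.34 × √87 = 3.1713

δ ≈ 3.171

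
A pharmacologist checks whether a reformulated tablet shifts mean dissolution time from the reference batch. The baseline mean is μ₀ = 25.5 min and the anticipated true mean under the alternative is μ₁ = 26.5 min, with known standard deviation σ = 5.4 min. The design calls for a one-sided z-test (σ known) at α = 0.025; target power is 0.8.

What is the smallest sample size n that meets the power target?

n = 229

Standardized effect: d = |μ₁ − μ₀| / σ = |26.5 − 25.5| / 5.4 = 0.1852
Set Φ(δ − 1.960) = 0.8; then δ − 1.960 = Φ⁻¹(0.8) = 0.842, giving δ = 2.802.
δ = d·√n ⇒ n = (δ/d)² = (2.802 / 0.1852)² = 228.87.
Rounding up, n = 229.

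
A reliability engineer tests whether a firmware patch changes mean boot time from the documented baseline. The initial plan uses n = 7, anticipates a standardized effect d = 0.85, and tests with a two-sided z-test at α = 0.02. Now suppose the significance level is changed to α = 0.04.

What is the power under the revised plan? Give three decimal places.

δ = d·√n = 0.85 × √7 = 2.2489 (unchanged). New critical value: z_{0.02} = 2.054.
Revised power = Φ(δ − 2.054) + Φ(−δ − 2.054) = Φ(0.195) + Φ(-4.303) = 0.5774 + 0.0000 = 0.5774.

Power ≈ 0.577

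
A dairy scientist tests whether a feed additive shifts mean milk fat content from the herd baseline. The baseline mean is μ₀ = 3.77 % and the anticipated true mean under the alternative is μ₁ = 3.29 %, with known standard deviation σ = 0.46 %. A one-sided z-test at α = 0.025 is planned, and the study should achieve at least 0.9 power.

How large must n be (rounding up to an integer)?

n = 10

Standardized effect: d = |μ₁ − μ₀| / σ = |3.29 − 3.77| / 0.46 = 1.0435
Set Φ(δ − 1.960) = 0.9; then δ − 1.960 = Φ⁻¹(0.9) = 1.282, giving δ = 3.242.
δ = d·√n ⇒ n = (δ/d)² = (3.242 / 1.0435)² = 9.65.
Round up to the next whole unit.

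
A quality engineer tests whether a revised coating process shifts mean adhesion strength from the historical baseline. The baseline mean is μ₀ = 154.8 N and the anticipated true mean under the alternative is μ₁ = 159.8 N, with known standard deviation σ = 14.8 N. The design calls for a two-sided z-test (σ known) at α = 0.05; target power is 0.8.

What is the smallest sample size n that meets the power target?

Standardized effect: d = |μ₁ − μ₀| / σ = |159.8 − 154.8| / 14.8 = 0.3378
Set Φ(δ − 1.960) = 0.8; then δ − 1.960 = Φ⁻¹(0.8) = 0.842, giving δ = 2.802.
(For δ > 0 the lower-tail rejection region contributes negligibly to power, so the one-term inversion is standard.)
δ = d·√n ⇒ n = (δ/d)² = (2.802 / 0.3378)² = 68.77.
Rounding up, n = 69.

n = 69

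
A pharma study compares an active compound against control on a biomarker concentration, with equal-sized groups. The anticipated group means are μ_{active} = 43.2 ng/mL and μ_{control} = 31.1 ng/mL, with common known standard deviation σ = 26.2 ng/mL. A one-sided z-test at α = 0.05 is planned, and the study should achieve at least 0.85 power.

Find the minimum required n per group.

n = 68 per group

Standardized effect: d = |μ_{active} − μ_{control}| / σ = |43.2 − 31.1| / 26.2 = 0.4618
Set Φ(δ − 1.645) = 0.85; then δ − 1.645 = Φ⁻¹(0.85) = 1.036, giving δ = 2.681.
δ = d·√(n/2) ⇒ n = 2(δ/d)² = 2 × (2.681 / 0.4618)² = 67.41.
Rounding up, n = 68 per group.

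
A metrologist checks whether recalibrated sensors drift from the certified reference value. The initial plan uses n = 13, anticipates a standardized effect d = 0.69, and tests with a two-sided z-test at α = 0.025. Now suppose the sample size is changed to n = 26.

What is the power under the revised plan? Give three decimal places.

Power ≈ 0.899

With n = 26: δ = d·√n = 0.69 × √26 = 3.5183. Critical value z_{0.0125} = 2.241.
Revised power = Φ(δ − 2.241) + Φ(−δ − 2.241) = Φ(1.277) + Φ(-5.760) = 0.8992 + 0.0000 = 0.8992.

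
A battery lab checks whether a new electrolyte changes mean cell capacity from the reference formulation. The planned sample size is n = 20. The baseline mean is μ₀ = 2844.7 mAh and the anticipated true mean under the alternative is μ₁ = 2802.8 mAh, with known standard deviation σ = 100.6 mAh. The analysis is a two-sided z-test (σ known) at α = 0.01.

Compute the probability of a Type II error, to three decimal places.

β ≈ 0.762

Standardized effect: d = |μ₁ − μ₀| / σ = |2802.8 − 2844.7| / 100.6 = 0.4165
Noncentrality parameter: δ = d·√n = 0.4165 × √20 = 1.8626
Two-sided α = 0.01 → critical value z_{0.005} = 2.576.
Power = Φ(δ − 2.576) + Φ(−δ − 2.576) = Φ(-0.713) + Φ(-4.438) = 0.2379 + 0.0000 = 0.2379.
Type II error: β = 1 − power = 1 − 0.2379 = 0.7621.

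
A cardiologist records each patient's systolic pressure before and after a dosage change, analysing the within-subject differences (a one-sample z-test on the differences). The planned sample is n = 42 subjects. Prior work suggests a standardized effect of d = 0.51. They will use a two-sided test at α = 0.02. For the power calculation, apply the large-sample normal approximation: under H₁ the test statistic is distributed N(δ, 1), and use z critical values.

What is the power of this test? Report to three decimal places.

Noncentrality parameter: δ = d·√n = 0.51 × √42 = 3.3052
Critical value for a two-sided test at α = 0.02: z_{α/2} = 2.326.
Power = Φ(δ − 2.326) + Φ(−δ − 2.326) = Φ(0.979) + Φ(-5.632) = 0.8362 + 0.0000 = 0.8362.

Power ≈ 0.836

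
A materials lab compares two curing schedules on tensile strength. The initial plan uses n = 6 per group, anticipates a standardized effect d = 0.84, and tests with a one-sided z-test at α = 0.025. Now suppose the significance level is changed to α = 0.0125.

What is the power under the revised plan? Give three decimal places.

δ = d·√(n/2) = 0.84 × √(6/2) = 1.4549 (unchanged). New critical value: z_{0.0125} = 2.241.
Revised power = Φ(δ − 2.241) = Φ(-0.786) = 0.2158.

Power ≈ 0.216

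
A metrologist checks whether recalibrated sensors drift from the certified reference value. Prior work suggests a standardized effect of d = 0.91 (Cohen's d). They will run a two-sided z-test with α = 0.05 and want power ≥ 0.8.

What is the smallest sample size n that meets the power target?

n = 10

For power 0.8 need Φ(δ − z_{0.025}) = 0.8, so δ = z_{0.025} + z_{0.20} = 1.960 + 0.842 = 2.802.
(For δ > 0 the lower-tail rejection region contributes negligibly to power, so the one-term inversion is standard.)
δ = d·√n ⇒ n = (δ/d)² = (2.802 / 0.91)² = 9.48.
Round up to the next whole unit.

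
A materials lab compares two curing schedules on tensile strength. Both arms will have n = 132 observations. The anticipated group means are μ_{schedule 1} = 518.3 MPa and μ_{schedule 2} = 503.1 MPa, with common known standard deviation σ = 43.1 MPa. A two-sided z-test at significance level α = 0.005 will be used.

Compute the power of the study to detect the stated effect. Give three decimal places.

Power ≈ 0.523

Standardized effect: d = |μ_{schedule 1} − μ_{schedule 2}| / σ = |518.3 − 503.1| / 43.1 = 0.3527
Noncentrality parameter: δ = d·√(n/2) = 0.3527 × √(132/2) = 2.8651
Critical value for a two-sided test at α = 0.005: z_{α/2} = 2.807.
Power = Φ(δ − 2.807) + Φ(−δ − 2.807) = Φ(0.058) + Φ(-5.672) = 0.5231 + 0.0000 = 0.5231.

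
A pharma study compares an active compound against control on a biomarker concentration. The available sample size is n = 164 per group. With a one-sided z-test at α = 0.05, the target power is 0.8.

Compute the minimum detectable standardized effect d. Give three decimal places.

d ≈ 0.275

Required noncentrality: δ = z_{0.05} + z_{0.20} = 1.645 + 0.842 = 2.486.
δ = d·√(n/2) ⇒ d = δ/√(n/2) = 2.486/√(164/2) = 0.2746.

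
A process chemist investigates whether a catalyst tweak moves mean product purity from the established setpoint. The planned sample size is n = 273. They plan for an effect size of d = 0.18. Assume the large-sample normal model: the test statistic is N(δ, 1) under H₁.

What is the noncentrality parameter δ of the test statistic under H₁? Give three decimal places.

δ ≈ 2.974

δ = d·√n = 0.18 × √273 = 2.9741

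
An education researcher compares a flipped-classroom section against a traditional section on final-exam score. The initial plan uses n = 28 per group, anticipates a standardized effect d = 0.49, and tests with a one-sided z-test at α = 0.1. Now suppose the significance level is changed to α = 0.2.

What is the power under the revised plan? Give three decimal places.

Power ≈ 0.839

δ = d·√(n/2) = 0.49 × √(28/2) = 1.8334 (unchanged). New critical value: z_{0.2} = 0.842.
Revised power = P(Z > 0.842 − δ) = Φ(0.992) = 0.8394.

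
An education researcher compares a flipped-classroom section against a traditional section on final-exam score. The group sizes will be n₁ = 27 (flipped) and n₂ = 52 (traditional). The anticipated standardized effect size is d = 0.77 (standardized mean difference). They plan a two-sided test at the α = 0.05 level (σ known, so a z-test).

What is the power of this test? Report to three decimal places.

Noncentrality parameter: δ = d / √(1/n₁ + 1/n₂) = 0.77 / √(1/27 + 1/52) = 3.2461
Critical value for a two-sided test at α = 0.05: z_{α/2} = 1.960.
Power = Φ(δ − 1.960) + Φ(−δ − 1.960) = Φ(1.286) + Φ(-5.206) = 0.9008 + 0.0000 = 0.9008.

Power ≈ 0.901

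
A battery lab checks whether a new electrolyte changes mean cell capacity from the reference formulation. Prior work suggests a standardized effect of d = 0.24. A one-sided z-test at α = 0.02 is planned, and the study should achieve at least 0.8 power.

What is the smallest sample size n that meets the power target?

n = 146

Set Φ(δ − 2.054) = 0.8; then δ − 2.054 = Φ⁻¹(0.8) = 0.842, giving δ = 2.895.
δ = d·√n ⇒ n = (δ/d)² = (2.895 / 0.24)² = 145.54.
Rounding up, n = 146.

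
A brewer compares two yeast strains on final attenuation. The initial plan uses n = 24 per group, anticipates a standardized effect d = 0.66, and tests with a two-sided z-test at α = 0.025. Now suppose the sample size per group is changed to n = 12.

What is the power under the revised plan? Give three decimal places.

With n = 12 per group: δ = d·√(n/2) = 0.66 × √(12/2) = 1.6167. Critical value z_{0.0125} = 2.241.
Revised power = Φ(δ − 2.241) + Φ(−δ − 2.241) = Φ(-0.625) + Φ(-3.858) = 0.2661 + 0.0001 = 0.2661.

Power ≈ 0.266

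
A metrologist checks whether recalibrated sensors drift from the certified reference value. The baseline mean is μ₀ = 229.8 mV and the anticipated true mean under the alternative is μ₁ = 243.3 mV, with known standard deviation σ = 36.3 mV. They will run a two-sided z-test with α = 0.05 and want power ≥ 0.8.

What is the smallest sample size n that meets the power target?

Standardized effect: d = |μ₁ − μ₀| / σ = |243.3 − 229.8| / 36.3 = 0.3719
Set Φ(δ − 1.960) = 0.8; then δ − 1.960 = Φ⁻¹(0.8) = 0.842, giving δ = 2.802.
(For δ > 0 the lower-tail rejection region contributes negligibly to power, so the one-term inversion is standard.)
δ = d·√n ⇒ n = (δ/d)² = (2.802 / 0.3719)² = 56.75.
Round up to the next whole unit.

n = 57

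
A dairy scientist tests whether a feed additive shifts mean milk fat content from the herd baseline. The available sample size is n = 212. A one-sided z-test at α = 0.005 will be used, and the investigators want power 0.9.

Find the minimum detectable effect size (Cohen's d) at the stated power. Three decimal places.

d ≈ 0.265

Required noncentrality: δ = z_{0.005} + z_{0.10} = 2.576 + 1.282 = 3.857.
δ = d·√n ⇒ d = δ/√n = 3.857/√212 = 0.2649.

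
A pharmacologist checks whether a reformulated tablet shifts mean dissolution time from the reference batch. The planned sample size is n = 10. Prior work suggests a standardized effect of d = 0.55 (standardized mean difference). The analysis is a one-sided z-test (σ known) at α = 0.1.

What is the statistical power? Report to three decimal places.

Power ≈ 0.676

Noncentrality parameter: δ = d·√n = 0.55 × √10 = 1.7393
One-sided α = 0.1 → critical value z_{0.1} = 1.282.
Power = Φ(δ − 1.282) = Φ(0.458) = 0.6764.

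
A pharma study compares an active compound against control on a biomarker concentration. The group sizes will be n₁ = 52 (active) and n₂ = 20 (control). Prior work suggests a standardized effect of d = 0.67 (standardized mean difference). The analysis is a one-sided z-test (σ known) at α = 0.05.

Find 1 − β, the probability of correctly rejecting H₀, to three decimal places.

Noncentrality parameter: δ = d / √(1/n₁ + 1/n₂) = 0.67 / √(1/52 + 1/20) = 2.5464
One-sided α = 0.05 → critical value z_{0.05} = 1.645.
Power = Φ(δ − 1.645) = Φ(0.902) = 0.8163.

Power ≈ 0.816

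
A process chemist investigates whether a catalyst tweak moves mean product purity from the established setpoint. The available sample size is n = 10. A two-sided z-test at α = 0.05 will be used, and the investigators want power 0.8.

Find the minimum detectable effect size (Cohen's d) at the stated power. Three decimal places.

d ≈ 0.886

Need Φ(δ − 1.960) = 0.8, so δ = 1.960 + 0.842 = 2.802.
(Lower-tail contribution to power is negligible for δ > 0.)
δ = d·√n ⇒ d = δ/√n = 2.802/√10 = 0.8859.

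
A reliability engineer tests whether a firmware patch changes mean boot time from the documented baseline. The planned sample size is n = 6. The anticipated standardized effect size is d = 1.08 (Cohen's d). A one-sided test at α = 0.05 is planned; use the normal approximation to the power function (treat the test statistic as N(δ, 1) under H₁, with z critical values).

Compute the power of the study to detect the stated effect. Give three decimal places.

Power ≈ 0.841

Noncentrality parameter: λ = d·√n = 1.08 × √6 = 2.6454
One-sided α = 0.05 → critical value z_{0.05} = 1.645.
Power = Φ(λ − 1.645) = Φ(1.001) = 0.8415.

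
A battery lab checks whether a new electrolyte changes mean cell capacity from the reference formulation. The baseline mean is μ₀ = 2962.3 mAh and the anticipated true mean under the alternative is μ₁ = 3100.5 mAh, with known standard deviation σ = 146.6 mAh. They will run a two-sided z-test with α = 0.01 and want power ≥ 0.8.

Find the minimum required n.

n = 14

Standardized effect: d = |μ₁ − μ₀| / σ = |3100.5 − 2962.3| / 146.6 = 0.9427
Set Φ(δ − 2.576) = 0.8; then δ − 2.576 = Φ⁻¹(0.8) = 0.842, giving δ = 3.417.
(Ignoring the negligible lower-tail rejection probability gives the usual closed-form inversion.)
δ = d·√n ⇒ n = (δ/d)² = (3.417 / 0.9427)² = 13.14.
Rounding up, n = 14.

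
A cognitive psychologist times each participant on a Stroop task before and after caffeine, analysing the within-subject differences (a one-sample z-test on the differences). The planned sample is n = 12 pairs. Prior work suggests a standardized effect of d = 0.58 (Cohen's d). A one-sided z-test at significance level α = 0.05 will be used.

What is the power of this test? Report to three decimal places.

Noncentrality parameter: λ = d·√n = 0.58 × √12 = 2.0092
One-sided α = 0.05 → critical value z_{0.05} = 1.645.
Power = Φ(λ − 1.645) = Φ(0.364) = 0.6422.

Power ≈ 0.642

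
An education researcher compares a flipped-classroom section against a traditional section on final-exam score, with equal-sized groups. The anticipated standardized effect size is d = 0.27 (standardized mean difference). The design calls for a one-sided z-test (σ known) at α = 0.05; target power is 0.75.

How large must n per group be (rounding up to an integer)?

n = 148 per group

For power 0.75 need Φ(δ − z_{0.05}) = 0.75, so δ = z_{0.05} + z_{0.25} = 1.645 + 0.674 = 2.319.
δ = d·√(n/2) ⇒ n = 2(δ/d)² = 2 × (2.319 / 0.27)² = 147.58.
Rounding up, n = 148 per group.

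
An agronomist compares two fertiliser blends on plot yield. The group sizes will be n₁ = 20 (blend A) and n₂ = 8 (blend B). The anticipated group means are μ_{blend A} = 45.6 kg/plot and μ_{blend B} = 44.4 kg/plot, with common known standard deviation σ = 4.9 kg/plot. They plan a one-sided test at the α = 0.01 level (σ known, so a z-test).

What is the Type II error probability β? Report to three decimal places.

Standardized effect: d = |μ_{blend A} − μ_{blend B}| / σ = |45.6 − 44.4| / 4.9 = 0.2449
Noncentrality parameter: δ = d / √(1/n₁ + 1/n₂) = 0.2449 / √(1/20 + 1/8) = 0.5854
Critical value for a one-sided test at α = 0.01: z_α = 2.326.
Power = Φ(δ − 2.326) = Φ(-1.741) = 0.0408.
Type II error: β = 1 − power = 1 − 0.0408 = 0.9592.

β ≈ 0.959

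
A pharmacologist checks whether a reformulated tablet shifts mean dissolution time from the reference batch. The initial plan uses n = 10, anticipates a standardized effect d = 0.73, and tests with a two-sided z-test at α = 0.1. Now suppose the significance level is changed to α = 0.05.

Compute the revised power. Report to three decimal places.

δ = d·√n = 0.73 × √10 = 2.3085 (unchanged). New critical value: z_{0.025} = 1.960.
Revised power = Φ(δ − 1.960) + Φ(−δ − 1.960) = Φ(0.348) + Φ(-4.268) = 0.6363 + 0.0000 = 0.6363.

Power ≈ 0.636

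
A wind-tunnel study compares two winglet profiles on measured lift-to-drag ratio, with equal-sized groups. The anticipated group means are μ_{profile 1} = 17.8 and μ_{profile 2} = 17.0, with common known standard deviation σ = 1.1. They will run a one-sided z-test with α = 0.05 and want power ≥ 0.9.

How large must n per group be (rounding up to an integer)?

Standardized effect: d = |μ_{profile 1} − μ_{profile 2}| / σ = |17.8 − 17.0| / 1.1 = 0.7273
For power 0.9 need Φ(δ − z_{0.05}) = 0.9, so δ = z_{0.05} + z_{0.10} = 1.645 + 1.282 = 2.926.
δ = d·√(n/2) ⇒ n = 2(δ/d)² = 2 × (2.926 / 0.7273)² = 32.38.
Round up to the next whole unit.

n = 33 per group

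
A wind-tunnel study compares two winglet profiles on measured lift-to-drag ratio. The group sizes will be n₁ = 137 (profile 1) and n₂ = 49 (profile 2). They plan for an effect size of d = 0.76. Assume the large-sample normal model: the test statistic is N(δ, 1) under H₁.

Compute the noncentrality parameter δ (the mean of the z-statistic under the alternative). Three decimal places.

δ = d / √(1/n₁ + 1/n₂) = 0.76 / √(1/137 + 1/49) = 4.5658

δ ≈ 4.566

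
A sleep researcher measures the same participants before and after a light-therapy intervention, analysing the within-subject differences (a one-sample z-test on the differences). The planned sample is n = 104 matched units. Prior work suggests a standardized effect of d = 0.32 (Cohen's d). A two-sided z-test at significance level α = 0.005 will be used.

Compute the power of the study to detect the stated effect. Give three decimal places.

Noncentrality parameter: δ = d·√n = 0.32 × √104 = 3.2634
Two-sided α = 0.005 → critical value z_{0.0025} = 2.807.
Power = Φ(δ − 2.807) + Φ(−δ − 2.807) = Φ(0.456) + Φ(-6.070) = 0.6759 + 0.0000 = 0.6759.

Power ≈ 0.676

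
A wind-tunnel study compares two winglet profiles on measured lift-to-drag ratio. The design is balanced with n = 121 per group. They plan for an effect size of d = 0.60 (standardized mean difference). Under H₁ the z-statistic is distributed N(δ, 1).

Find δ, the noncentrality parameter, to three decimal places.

The noncentrality parameter scales effect size by the design's sample-size factor: δ = d·√(n/2) = 0.60 × √(121/2) = 4.6669

δ ≈ 4.667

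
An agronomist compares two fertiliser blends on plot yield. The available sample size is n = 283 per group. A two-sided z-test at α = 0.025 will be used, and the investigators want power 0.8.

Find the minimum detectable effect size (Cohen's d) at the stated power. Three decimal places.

Required noncentrality: δ = z_{0.0125} + z_{0.20} = 2.241 + 0.842 = 3.083.
(Lower-tail contribution to power is negligible for δ > 0.)
δ = d·√(n/2) ⇒ d = δ/√(n/2) = 3.083/√(283/2) = 0.2592.

d ≈ 0.259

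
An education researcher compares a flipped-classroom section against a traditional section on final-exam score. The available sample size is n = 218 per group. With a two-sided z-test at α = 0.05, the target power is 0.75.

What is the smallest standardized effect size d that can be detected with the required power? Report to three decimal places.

Required noncentrality: δ = z_{0.025} + z_{0.25} = 1.960 + 0.674 = 2.634.
(Lower-tail contribution to power is negligible for δ > 0.)
δ = d·√(n/2) ⇒ d = δ/√(n/2) = 2.634/√(218/2) = 0.2523.

d ≈ 0.252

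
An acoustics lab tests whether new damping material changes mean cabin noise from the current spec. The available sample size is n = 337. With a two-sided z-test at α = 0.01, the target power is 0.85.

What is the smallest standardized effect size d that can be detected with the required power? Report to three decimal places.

d ≈ 0.197

Need Φ(δ − 2.576) = 0.85, so δ = 2.576 + 1.036 = 3.612.
(Lower-tail contribution to power is negligible for δ > 0.)
δ = d·√n ⇒ d = δ/√n = 3.612/√337 = 0.1968.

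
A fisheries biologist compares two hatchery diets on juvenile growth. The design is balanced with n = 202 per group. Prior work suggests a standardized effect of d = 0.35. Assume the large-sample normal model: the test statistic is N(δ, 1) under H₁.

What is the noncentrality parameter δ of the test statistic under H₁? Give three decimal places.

δ = d·√(n/2) = 0.35 × √(202/2) = 3.5175

δ ≈ 3.517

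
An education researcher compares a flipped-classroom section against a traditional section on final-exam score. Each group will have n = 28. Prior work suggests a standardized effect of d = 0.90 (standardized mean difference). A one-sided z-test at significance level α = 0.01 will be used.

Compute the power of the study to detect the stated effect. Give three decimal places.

Power ≈ 0.851

Noncentrality parameter: δ = d·√(n/2) = 0.90 × √(28/2) = 3.3675
One-sided α = 0.01 → critical value z_{0.01} = 2.326.
Power = Φ(δ − 2.326) = Φ(1.041) = 0.8511.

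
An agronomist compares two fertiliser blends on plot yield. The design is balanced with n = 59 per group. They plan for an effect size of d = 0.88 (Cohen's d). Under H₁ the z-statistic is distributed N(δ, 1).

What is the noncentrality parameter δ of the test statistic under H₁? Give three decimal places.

δ ≈ 4.780

δ = d·√(n/2) = 0.88 × √(59/2) = 4.7796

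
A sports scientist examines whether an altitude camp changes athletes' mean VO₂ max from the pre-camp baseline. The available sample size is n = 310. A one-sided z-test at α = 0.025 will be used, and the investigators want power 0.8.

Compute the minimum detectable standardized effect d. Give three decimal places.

Required noncentrality: δ = z_{0.025} + z_{0.20} = 1.960 + 0.842 = 2.802.
δ = d·√n ⇒ d = δ/√n = 2.802/√310 = 0.1591.

d ≈ 0.159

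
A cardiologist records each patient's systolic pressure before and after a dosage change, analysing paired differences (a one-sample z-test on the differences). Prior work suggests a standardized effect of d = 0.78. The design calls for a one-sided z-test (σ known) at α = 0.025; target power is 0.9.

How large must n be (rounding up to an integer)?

For power 0.9 need Φ(δ − z_{0.025}) = 0.9, so δ = z_{0.025} + z_{0.10} = 1.960 + 1.282 = 3.242.
δ = d·√n ⇒ n = (δ/d)² = (3.242 / 0.78)² = 17.27.
Round up to the next whole unit.

n = 18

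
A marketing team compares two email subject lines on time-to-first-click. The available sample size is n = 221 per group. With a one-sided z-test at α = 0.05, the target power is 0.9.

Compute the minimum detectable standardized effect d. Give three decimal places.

Need Φ(δ − 1.645) = 0.9, so δ = 1.645 + 1.282 = 2.926.
δ = d·√(n/2) ⇒ d = δ/√(n/2) = 2.926/√(221/2) = 0.2784.

d ≈ 0.278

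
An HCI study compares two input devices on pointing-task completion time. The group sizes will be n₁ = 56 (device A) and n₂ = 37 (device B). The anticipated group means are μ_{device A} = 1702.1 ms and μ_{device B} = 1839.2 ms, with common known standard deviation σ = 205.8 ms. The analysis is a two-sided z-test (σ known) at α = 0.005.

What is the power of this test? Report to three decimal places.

Power ≈ 0.632

Standardized effect: d = |μ_{device A} − μ_{device B}| / σ = |1702.1 − 1839.2| / 205.8 = 0.6662
Noncentrality parameter: δ = d / √(1/n₁ + 1/n₂) = 0.6662 / √(1/56 + 1/37) = 3.1445
Two-sided α = 0.005 → critical value z_{0.0025} = 2.807.
Power = Φ(δ − 2.807) + Φ(−δ − 2.807) = Φ(0.337) + Φ(-5.951) = 0.6321 + 0.0000 = 0.6321.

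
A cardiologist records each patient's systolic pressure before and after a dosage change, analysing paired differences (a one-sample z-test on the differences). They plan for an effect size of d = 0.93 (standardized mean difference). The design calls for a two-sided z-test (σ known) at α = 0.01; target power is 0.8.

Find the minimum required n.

For power 0.8 need Φ(δ − z_{0.005}) = 0.8, so δ = z_{0.005} + z_{0.20} = 2.576 + 0.842 = 3.417.
(The Φ(−δ − z_{α/2}) term is vanishingly small for δ > 0 and is dropped in the standard sample-size formula.)
δ = d·√n ⇒ n = (δ/d)² = (3.417 / 0.93)² = 13.50.
Round up to the next whole unit.

n = 14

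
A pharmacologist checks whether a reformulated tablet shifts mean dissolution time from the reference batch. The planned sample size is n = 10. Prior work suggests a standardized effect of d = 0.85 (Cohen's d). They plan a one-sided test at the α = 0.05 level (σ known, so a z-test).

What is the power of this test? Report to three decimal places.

Power ≈ 0.852

Noncentrality parameter: δ = d·√n = 0.85 × √10 = 2.6879
Critical value for a one-sided test at α = 0.05: z_α = 1.645.
Power = Φ(δ − 1.645) = Φ(1.043) = 0.8515.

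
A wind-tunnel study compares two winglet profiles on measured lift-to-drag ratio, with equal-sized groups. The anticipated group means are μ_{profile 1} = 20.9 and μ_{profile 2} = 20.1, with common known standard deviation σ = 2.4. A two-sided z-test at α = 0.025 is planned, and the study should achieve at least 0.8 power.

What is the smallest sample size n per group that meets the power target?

n = 172 per group

Standardized effect: d = |μ_{profile 1} − μ_{profile 2}| / σ = |20.9 − 20.1| / 2.4 = 0.3333
For power 0.8 need Φ(δ − z_{0.0125}) = 0.8, so δ = z_{0.0125} + z_{0.20} = 2.241 + 0.842 = 3.083.
(Ignoring the negligible lower-tail rejection probability gives the usual closed-form inversion.)
δ = d·√(n/2) ⇒ n = 2(δ/d)² = 2 × (3.083 / 0.3333)² = 171.09.
Round up to the next whole unit.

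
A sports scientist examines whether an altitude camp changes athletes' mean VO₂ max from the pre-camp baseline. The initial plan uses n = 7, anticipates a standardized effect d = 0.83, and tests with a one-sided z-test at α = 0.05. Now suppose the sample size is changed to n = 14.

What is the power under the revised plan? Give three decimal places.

Power ≈ 0.928

With n = 14: δ = d·√n = 0.83 × √14 = 3.1056. Critical value z_{0.05} = 1.645.
Revised power = Φ(δ − 1.645) = Φ(1.461) = 0.9280.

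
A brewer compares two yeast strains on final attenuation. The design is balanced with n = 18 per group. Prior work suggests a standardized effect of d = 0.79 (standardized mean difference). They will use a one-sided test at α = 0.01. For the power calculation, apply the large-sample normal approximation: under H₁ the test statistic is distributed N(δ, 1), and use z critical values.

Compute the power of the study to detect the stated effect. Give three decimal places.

Power ≈ 0.517

Noncentrality parameter: δ = d·√(n/2) = 0.79 × √(18/2) = 2.3700
Critical value for a one-sided test at α = 0.01: z_α = 2.326.
Power = P(Z > 2.326 − δ) = Φ(0.044) = 0.5174.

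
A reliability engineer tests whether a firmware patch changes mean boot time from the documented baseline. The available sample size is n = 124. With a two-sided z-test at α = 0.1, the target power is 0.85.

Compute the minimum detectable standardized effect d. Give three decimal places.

d ≈ 0.241

Need Φ(δ − 1.645) = 0.85, so δ = 1.645 + 1.036 = 2.681.
(The second rejection-region term Φ(−δ − z_{α/2}) is negligible and dropped.)
δ = d·√n ⇒ d = δ/√n = 2.681/√124 = 0.2408.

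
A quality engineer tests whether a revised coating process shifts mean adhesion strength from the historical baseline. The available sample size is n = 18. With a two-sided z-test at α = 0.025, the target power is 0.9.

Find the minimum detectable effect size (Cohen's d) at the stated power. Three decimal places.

Need Φ(δ − 2.241) = 0.9, so δ = 2.241 + 1.282 = 3.523.
(Lower-tail contribution to power is negligible for δ > 0.)
δ = d·√n ⇒ d = δ/√n = 3.523/√18 = 0.8304.

d ≈ 0.830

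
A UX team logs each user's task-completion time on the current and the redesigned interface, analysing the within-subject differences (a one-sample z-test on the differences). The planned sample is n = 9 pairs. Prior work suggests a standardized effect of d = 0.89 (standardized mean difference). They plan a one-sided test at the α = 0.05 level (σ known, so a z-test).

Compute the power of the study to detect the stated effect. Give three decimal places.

Power ≈ 0.847

Noncentrality parameter: δ = d·√n = 0.89 × √9 = 2.6700
Critical value for a one-sided test at α = 0.05: z_α = 1.645.
Power = P(Z > 1.645 − δ) = Φ(1.025) = 0.8474.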